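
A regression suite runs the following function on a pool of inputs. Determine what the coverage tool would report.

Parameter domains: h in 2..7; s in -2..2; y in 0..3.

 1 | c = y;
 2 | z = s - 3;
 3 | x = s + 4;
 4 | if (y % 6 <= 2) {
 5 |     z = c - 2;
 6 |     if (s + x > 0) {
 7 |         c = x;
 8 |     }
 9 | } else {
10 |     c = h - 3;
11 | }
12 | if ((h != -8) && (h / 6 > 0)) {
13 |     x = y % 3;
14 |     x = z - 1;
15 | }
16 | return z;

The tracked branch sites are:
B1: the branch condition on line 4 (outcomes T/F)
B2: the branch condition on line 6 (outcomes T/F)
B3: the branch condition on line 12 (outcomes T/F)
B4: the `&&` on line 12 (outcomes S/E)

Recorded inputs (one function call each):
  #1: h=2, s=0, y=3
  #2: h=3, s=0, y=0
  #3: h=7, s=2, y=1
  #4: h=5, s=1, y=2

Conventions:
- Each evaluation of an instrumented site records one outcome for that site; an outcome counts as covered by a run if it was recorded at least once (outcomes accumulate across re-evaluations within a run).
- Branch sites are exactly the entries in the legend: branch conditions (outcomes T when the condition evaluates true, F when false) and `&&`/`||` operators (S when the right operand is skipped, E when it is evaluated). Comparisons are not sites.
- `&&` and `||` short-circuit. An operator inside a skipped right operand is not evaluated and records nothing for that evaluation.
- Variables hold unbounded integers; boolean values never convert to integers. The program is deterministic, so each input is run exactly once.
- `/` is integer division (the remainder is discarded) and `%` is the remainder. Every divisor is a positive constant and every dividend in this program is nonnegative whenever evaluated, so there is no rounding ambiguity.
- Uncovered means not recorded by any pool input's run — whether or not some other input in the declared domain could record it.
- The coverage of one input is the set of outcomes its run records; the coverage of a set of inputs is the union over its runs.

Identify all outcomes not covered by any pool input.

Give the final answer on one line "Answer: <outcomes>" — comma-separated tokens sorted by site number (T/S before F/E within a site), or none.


test 1 (h=2, s=0, y=3) fires B1->F, B4->E, B3->F; hits B1=F, B3=F, B4=E
test 2 (h=3, s=0, y=0) fires B1->T, B2->T, B4->E, B3->F; hits B1=T, B2=T, B3=F, B4=E
test 3 (h=7, s=2, y=1) fires B1->T, B2->T, B4->E, B3->T; hits B1=T, B2=T, B3=T, B4=E
test 4 (h=5, s=1, y=2) fires B1->T, B2->T, B4->E, B3->F; hits B1=T, B2=T, B3=F, B4=E
union over the pool: B1=T, B1=F, B2=T, B3=T, B3=F, B4=E
uncovered (2 of 8): B2=F, B4=S
Answer: B2=F, B4=S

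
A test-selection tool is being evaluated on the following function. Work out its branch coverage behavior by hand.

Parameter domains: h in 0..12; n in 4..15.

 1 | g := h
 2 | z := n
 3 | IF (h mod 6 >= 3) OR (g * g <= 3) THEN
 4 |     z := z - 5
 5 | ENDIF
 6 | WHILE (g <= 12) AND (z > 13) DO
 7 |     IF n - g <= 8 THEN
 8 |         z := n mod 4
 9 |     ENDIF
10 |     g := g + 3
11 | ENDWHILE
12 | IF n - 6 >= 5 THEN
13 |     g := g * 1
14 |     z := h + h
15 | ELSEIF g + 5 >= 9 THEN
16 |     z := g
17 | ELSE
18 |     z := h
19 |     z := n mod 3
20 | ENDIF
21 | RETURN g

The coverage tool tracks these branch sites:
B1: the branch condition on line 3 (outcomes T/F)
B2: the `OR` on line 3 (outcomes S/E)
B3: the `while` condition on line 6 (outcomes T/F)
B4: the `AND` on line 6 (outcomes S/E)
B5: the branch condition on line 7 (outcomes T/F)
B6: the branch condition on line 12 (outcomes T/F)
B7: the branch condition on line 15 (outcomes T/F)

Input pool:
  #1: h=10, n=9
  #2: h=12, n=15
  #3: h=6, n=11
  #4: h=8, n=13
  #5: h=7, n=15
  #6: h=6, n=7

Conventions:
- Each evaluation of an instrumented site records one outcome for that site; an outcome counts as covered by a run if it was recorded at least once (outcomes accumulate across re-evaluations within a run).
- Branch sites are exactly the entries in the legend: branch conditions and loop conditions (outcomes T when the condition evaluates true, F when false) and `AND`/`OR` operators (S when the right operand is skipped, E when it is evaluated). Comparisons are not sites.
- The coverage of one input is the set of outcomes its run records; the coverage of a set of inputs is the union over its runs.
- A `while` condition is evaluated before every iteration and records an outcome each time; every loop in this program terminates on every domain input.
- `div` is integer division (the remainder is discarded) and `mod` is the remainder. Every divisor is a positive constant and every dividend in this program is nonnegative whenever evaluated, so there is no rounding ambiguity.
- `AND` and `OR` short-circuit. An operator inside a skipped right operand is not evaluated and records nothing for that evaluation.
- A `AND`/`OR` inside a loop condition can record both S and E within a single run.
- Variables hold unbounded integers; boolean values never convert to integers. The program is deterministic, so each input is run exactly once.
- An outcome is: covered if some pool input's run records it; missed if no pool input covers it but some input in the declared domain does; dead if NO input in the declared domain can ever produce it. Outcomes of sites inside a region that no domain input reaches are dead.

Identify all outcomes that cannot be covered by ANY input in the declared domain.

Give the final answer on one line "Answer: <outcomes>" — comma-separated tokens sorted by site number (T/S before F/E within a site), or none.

exhaustive pass over the 156-input domain:
  reachable outcomes have witnesses, e.g. B1=T (e.g. h=0, n=4), B1=F (e.g. h=2, n=4), B2=S (e.g. h=3, n=4), B2=E (e.g. h=0, n=4)

Answer: none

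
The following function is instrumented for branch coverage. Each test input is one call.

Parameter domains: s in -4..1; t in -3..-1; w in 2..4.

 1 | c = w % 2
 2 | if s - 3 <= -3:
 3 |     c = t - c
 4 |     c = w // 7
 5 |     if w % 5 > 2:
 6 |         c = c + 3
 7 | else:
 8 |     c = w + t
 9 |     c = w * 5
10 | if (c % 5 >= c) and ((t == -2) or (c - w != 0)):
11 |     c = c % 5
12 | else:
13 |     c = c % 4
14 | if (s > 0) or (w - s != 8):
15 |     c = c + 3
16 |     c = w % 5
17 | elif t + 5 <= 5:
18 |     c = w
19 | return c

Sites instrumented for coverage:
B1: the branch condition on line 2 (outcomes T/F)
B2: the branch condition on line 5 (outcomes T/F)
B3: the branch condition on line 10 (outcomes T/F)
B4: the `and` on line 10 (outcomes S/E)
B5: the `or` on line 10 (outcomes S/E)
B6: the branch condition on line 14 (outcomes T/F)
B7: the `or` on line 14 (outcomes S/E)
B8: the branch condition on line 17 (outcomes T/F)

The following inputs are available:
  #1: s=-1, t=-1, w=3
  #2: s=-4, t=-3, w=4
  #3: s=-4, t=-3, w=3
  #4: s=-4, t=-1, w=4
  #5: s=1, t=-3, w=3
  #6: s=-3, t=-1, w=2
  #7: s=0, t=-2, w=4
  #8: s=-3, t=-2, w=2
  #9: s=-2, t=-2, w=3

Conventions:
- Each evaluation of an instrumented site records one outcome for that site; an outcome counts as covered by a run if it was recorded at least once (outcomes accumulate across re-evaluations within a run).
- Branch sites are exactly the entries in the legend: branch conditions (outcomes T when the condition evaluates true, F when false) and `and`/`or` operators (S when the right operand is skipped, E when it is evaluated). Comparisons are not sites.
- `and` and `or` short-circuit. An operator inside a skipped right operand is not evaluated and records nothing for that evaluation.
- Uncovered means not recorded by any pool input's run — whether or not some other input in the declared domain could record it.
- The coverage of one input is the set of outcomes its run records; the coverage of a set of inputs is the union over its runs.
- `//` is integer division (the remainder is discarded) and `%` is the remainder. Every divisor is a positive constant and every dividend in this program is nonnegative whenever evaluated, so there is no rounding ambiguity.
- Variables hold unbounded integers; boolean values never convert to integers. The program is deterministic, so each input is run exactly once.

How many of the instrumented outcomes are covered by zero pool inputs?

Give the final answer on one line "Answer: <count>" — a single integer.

run #1 (s=-1, t=-1, w=3) runs B1->T, B2->T, B4->E, B5->E, B3->F, B7->E, B6->T; records B1=T, B2=T, B3=F, B4=E, B5=E, B6=T, B7=E
run #2 (s=-4, t=-3, w=4) runs B1->T, B2->T, B4->E, B5->E, B3->T, B7->E, B6->F, B8->T; records B1=T, B2=T, B3=T, B4=E, B5=E, B6=F, B7=E, B8=T
run #3 (s=-4, t=-3, w=3) runs B1->T, B2->T, B4->E, B5->E, B3->F, B7->E, B6->T; records B1=T, B2=T, B3=F, B4=E, B5=E, B6=T, B7=E
run #4 (s=-4, t=-1, w=4) runs B1->T, B2->T, B4->E, B5->E, B3->T, B7->E, B6->F, B8->T; records B1=T, B2=T, B3=T, B4=E, B5=E, B6=F, B7=E, B8=T
run #5 (s=1, t=-3, w=3) runs B1->F, B4->S, B3->F, B7->S, B6->T; records B1=F, B3=F, B4=S, B6=T, B7=S
run #6 (s=-3, t=-1, w=2) runs B1->T, B2->F, B4->E, B5->E, B3->T, B7->E, B6->T; records B1=T, B2=F, B3=T, B4=E, B5=E, B6=T, B7=E
run #7 (s=0, t=-2, w=4) runs B1->T, B2->T, B4->E, B5->S, B3->T, B7->E, B6->T; records B1=T, B2=T, B3=T, B4=E, B5=S, B6=T, B7=E
run #8 (s=-3, t=-2, w=2) runs B1->T, B2->F, B4->E, B5->S, B3->T, B7->E, B6->T; records B1=T, B2=F, B3=T, B4=E, B5=S, B6=T, B7=E
run #9 (s=-2, t=-2, w=3) runs B1->T, B2->T, B4->E, B5->S, B3->T, B7->E, B6->T; records B1=T, B2=T, B3=T, B4=E, B5=S, B6=T, B7=E
union over the pool: B1=T, B1=F, B2=T, B2=F, B3=T, B3=F, B4=S, B4=E, B5=S, B5=E, B6=T, B6=F, B7=S, B7=E, B8=T
uncovered (1 of 16): B8=F

Answer: 1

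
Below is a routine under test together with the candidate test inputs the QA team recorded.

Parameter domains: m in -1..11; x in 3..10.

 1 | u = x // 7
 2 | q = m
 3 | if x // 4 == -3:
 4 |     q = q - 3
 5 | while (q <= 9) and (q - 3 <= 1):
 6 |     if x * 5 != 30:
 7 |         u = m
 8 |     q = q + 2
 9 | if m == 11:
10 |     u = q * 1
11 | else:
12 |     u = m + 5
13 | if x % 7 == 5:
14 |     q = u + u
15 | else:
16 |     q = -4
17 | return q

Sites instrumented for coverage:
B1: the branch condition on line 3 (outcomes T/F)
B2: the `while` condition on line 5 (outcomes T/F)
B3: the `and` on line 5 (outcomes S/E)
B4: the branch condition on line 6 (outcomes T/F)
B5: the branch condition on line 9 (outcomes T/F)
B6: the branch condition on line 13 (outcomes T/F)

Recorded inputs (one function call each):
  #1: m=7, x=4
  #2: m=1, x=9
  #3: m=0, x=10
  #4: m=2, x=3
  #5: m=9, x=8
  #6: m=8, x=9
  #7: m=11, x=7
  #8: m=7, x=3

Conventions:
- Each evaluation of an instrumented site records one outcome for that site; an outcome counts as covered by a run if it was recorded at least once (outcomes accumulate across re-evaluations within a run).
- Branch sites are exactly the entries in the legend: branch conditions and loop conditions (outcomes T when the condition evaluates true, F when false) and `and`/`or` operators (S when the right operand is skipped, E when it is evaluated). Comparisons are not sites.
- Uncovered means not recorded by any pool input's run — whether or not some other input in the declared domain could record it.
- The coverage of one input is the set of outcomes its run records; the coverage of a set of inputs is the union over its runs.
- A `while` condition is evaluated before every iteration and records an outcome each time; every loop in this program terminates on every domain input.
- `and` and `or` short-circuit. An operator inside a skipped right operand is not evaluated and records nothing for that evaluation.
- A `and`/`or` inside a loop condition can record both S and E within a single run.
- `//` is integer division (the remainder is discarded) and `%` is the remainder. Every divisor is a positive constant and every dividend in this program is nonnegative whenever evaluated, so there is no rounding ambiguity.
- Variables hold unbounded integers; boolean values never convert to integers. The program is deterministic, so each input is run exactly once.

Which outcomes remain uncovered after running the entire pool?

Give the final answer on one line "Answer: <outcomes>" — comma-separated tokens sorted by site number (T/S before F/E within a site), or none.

input #1 (m=7, x=4): events B1->F, B3->E, B2->F, B5->F, B6->F; covers B1=F, B2=F, B3=E, B5=F, B6=F
input #2 (m=1, x=9): events B1->F, B3->E, B2->T, B4->T, B3->E, B2->T, B4->T, B3->E, B2->F, B5->F, B6->F; covers B1=F, B2=T, B2=F, B3=E, B4=T, B5=F, B6=F
input #3 (m=0, x=10): events B1->F, B3->E, B2->T, B4->T, B3->E, B2->T, B4->T, B3->E, B2->T, B4->T, B3->E, B2->F, B5->F, B6->F; covers B1=F, B2=T, B2=F, B3=E, B4=T, B5=F, B6=F
input #4 (m=2, x=3): events B1->F, B3->E, B2->T, B4->T, B3->E, B2->T, B4->T, B3->E, B2->F, B5->F, B6->F; covers B1=F, B2=T, B2=F, B3=E, B4=T, B5=F, B6=F
input #5 (m=9, x=8): events B1->F, B3->E, B2->F, B5->F, B6->F; covers B1=F, B2=F, B3=E, B5=F, B6=F
input #6 (m=8, x=9): events B1->F, B3->E, B2->F, B5->F, B6->F; covers B1=F, B2=F, B3=E, B5=F, B6=F
input #7 (m=11, x=7): events B1->F, B3->S, B2->F, B5->T, B6->F; covers B1=F, B2=F, B3=S, B5=T, B6=F
input #8 (m=7, x=3): events B1->F, B3->E, B2->F, B5->F, B6->F; covers B1=F, B2=F, B3=E, B5=F, B6=F
union over the pool: B1=F, B2=T, B2=F, B3=S, B3=E, B4=T, B5=T, B5=F, B6=F
uncovered (3 of 12): B1=T, B4=F, B6=T

Answer: B1=T, B4=F, B6=T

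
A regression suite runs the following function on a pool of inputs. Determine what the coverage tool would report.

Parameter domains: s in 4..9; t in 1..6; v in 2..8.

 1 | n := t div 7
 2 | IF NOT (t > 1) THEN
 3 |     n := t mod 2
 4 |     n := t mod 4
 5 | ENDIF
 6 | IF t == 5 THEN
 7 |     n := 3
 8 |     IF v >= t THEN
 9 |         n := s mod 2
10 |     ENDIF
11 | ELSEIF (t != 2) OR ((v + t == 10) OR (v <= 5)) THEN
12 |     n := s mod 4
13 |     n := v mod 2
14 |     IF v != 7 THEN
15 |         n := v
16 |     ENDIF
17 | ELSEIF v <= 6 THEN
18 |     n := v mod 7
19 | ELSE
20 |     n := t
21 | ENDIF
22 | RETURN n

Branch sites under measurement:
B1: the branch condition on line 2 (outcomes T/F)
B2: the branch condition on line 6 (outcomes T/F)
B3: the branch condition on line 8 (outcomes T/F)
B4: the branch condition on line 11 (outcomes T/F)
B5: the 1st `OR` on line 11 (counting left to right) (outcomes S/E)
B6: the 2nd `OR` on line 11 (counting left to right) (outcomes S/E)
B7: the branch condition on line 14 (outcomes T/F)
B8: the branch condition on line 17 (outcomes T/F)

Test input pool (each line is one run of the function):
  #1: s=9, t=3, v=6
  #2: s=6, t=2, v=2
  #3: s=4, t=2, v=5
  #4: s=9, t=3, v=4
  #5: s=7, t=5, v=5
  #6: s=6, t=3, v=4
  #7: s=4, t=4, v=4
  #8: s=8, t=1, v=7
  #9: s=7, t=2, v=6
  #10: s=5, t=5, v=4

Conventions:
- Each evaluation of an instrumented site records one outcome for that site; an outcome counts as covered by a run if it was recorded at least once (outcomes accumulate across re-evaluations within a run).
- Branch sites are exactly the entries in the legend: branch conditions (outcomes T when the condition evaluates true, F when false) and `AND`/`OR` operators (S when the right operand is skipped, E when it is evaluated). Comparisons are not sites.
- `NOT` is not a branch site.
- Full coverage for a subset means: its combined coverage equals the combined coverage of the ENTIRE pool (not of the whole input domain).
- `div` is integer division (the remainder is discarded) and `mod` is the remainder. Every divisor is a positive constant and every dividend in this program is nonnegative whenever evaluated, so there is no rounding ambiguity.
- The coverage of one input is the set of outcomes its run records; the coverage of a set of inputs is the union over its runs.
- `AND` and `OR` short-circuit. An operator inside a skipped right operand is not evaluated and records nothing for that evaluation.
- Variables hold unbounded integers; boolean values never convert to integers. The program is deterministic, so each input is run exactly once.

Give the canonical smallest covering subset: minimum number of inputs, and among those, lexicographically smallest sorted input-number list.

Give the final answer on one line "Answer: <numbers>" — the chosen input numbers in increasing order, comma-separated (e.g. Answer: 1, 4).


run #1 (s=9, t=3, v=6) runs B1->F, B2->F, B5->S, B4->T, B7->T; records B1=F, B2=F, B4=T, B5=S, B7=T
run #2 (s=6, t=2, v=2) runs B1->F, B2->F, B5->E, B6->E, B4->T, B7->T; records B1=F, B2=F, B4=T, B5=E, B6=E, B7=T
run #3 (s=4, t=2, v=5) runs B1->F, B2->F, B5->E, B6->E, B4->T, B7->T; records B1=F, B2=F, B4=T, B5=E, B6=E, B7=T
run #4 (s=9, t=3, v=4) runs B1->F, B2->F, B5->S, B4->T, B7->T; records B1=F, B2=F, B4=T, B5=S, B7=T
run #5 (s=7, t=5, v=5) runs B1->F, B2->T, B3->T; records B1=F, B2=T, B3=T
run #6 (s=6, t=3, v=4) runs B1->F, B2->F, B5->S, B4->T, B7->T; records B1=F, B2=F, B4=T, B5=S, B7=T
run #7 (s=4, t=4, v=4) runs B1->F, B2->F, B5->S, B4->T, B7->T; records B1=F, B2=F, B4=T, B5=S, B7=T
run #8 (s=8, t=1, v=7) runs B1->T, B2->F, B5->S, B4->T, B7->F; records B1=T, B2=F, B4=T, B5=S, B7=F
run #9 (s=7, t=2, v=6) runs B1->F, B2->F, B5->E, B6->E, B4->F, B8->T; records B1=F, B2=F, B4=F, B5=E, B6=E, B8=T
run #10 (s=5, t=5, v=4) runs B1->F, B2->T, B3->F; records B1=F, B2=T, B3=F
pool-wide coverage (14 outcomes): B1=T, B1=F, B2=T, B2=F, B3=T, B3=F, B4=T, B4=F, B5=S, B5=E, B6=E, B7=T, B7=F, B8=T
every size-1 subset falls short of the 14 outcomes (best: 6/14)
every size-2 subset falls short of the 14 outcomes (best: 10/14)
every size-3 subset falls short of the 14 outcomes (best: 12/14)
every size-4 subset falls short of the 14 outcomes (best: 13/14)
size 5: inputs {1, 5, 8, 9, 10} cover all 14 outcomes, and no lexicographically smaller subset of this size does
Answer: 1, 5, 8, 9, 10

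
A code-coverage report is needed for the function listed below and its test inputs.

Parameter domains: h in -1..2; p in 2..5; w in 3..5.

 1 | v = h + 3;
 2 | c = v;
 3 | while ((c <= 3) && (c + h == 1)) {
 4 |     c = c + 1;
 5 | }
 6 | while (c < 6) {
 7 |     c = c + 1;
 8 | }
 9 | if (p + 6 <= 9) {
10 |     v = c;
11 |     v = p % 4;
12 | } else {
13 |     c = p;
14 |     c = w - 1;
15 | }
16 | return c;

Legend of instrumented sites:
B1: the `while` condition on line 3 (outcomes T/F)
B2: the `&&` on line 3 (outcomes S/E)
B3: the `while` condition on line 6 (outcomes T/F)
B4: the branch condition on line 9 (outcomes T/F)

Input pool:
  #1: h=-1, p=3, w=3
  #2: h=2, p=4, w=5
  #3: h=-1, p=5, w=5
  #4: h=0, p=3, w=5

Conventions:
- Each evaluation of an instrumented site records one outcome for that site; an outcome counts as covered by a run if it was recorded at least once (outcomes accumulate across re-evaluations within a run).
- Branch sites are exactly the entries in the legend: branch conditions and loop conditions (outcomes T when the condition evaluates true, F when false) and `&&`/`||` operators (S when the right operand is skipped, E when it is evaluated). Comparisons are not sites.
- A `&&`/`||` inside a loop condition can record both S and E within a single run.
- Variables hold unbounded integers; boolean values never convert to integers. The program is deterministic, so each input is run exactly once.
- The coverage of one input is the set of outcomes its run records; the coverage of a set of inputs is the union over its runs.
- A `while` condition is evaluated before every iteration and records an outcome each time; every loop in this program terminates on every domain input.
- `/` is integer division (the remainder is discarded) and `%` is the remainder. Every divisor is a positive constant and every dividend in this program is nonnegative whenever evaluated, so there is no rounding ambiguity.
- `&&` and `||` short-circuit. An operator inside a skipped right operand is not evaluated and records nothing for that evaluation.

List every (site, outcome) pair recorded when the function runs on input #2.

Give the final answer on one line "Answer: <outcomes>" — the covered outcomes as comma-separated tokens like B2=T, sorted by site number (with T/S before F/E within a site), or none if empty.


Simulating input #2 (h=2, p=4, w=5) step by step:
  B2->S, B1->F, B3->T, B3->F, B4->F
collecting distinct outcomes: B1=F, B2=S, B3=T, B3=F, B4=F
Answer: B1=F, B2=S, B3=T, B3=F, B4=F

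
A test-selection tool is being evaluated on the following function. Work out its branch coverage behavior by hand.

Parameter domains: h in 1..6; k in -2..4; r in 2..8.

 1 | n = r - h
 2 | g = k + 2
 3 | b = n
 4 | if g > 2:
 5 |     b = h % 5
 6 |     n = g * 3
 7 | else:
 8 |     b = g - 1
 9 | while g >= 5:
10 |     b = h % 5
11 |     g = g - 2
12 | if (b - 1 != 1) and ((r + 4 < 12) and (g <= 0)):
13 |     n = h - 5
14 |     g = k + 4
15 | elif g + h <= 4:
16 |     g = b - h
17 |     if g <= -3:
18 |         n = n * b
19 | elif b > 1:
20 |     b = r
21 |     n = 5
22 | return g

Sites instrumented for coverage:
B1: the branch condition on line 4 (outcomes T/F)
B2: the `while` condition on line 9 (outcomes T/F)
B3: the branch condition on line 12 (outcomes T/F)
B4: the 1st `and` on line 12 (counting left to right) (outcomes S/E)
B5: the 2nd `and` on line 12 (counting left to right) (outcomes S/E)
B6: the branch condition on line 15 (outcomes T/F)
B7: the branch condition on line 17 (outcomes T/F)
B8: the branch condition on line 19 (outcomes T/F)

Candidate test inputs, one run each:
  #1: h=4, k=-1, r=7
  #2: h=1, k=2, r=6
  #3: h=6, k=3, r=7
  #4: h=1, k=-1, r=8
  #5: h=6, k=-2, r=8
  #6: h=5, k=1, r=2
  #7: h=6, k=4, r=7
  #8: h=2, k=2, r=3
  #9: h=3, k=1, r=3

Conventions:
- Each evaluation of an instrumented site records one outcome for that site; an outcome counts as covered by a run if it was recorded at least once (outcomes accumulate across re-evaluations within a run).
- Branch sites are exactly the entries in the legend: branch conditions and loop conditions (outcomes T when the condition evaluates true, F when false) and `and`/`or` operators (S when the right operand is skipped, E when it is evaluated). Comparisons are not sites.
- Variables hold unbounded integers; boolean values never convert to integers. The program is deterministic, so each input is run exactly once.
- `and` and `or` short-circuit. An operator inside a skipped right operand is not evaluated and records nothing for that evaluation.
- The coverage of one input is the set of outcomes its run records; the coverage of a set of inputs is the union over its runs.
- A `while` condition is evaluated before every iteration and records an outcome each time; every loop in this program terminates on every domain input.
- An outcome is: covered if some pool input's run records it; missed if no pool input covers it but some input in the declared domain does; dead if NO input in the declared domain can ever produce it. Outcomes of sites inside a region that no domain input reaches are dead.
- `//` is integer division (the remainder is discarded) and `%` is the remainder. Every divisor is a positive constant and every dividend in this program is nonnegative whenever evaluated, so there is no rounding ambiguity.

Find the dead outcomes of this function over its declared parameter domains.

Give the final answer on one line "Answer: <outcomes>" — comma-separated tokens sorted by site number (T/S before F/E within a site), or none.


exhaustive pass over the 294-input domain:
  reachable outcomes have witnesses, e.g. B1=T (e.g. h=1, k=1, r=2), B1=F (e.g. h=1, k=-2, r=2), B2=T (e.g. h=1, k=3, r=2), B2=F (e.g. h=1, k=-2, r=2)
Answer: none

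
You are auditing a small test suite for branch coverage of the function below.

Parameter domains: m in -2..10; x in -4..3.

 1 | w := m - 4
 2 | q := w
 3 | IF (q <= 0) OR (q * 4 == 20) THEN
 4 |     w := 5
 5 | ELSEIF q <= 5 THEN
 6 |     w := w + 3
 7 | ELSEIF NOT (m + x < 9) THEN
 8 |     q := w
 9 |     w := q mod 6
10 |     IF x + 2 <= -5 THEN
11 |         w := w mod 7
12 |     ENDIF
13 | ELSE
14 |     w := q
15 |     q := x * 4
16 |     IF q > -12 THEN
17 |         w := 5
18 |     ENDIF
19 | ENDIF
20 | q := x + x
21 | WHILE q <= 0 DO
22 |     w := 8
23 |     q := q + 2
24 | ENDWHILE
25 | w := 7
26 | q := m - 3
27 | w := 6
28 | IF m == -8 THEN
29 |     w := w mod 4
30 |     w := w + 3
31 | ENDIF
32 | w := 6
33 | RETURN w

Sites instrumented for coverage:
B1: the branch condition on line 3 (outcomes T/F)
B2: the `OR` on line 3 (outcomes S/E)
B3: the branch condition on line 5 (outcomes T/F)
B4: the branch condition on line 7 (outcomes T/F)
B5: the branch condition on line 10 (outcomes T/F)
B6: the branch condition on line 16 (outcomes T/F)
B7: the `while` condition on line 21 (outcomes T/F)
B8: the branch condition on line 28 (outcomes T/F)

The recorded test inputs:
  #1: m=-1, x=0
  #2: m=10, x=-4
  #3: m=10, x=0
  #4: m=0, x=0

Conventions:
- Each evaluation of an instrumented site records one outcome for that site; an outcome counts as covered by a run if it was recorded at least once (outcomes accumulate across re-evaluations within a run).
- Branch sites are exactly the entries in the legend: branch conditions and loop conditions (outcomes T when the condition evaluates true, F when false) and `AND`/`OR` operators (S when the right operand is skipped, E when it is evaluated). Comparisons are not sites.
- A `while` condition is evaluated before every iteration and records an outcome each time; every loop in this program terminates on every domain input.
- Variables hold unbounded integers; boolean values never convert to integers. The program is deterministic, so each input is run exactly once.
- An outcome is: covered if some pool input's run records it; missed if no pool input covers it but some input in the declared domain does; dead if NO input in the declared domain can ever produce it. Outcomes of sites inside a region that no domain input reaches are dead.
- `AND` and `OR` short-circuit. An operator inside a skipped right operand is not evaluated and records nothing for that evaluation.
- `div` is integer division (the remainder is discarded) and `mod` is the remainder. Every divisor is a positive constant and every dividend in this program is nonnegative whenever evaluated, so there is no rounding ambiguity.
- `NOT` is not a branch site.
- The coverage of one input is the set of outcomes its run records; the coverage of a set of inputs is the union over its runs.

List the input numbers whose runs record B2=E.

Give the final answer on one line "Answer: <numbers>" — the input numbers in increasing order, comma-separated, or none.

input #1 (m=-1, x=0): does not record B2=E
input #2 (m=10, x=-4): records B2=E
input #3 (m=10, x=0): records B2=E
input #4 (m=0, x=0): does not record B2=E

Answer: 2, 3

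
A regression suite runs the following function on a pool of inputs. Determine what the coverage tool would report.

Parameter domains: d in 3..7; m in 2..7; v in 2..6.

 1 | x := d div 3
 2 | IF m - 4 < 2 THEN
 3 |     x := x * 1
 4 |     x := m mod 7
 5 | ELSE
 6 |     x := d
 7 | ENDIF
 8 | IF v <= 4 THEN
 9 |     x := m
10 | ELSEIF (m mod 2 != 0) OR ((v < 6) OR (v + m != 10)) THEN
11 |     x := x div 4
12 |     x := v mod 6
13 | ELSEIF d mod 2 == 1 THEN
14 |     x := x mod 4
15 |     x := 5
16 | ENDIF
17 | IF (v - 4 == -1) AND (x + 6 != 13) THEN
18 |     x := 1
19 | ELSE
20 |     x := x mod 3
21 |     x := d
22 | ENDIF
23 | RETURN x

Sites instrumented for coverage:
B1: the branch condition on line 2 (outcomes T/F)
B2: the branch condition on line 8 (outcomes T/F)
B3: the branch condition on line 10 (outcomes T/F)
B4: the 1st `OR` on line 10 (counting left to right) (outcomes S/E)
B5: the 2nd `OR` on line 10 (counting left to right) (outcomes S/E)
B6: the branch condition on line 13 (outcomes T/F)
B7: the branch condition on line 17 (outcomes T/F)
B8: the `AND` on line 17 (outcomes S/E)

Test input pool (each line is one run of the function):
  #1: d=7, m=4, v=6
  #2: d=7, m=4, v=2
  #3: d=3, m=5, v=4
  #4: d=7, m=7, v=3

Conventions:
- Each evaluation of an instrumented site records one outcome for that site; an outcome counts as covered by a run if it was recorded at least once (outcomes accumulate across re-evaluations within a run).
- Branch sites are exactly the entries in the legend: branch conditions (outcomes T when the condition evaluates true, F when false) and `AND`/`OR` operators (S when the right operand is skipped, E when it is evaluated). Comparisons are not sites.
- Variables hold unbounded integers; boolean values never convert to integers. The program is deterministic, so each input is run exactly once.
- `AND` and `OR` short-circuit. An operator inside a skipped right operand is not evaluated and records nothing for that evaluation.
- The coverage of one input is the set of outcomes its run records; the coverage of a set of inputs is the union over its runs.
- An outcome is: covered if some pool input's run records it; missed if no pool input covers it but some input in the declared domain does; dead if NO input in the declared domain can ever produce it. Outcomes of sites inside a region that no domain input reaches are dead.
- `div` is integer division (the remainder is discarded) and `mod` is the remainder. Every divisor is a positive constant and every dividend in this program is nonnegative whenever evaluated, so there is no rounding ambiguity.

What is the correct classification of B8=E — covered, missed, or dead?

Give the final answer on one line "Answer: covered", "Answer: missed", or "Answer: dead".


B8=E is recorded by pool input(s) 4 -> covered
Answer: covered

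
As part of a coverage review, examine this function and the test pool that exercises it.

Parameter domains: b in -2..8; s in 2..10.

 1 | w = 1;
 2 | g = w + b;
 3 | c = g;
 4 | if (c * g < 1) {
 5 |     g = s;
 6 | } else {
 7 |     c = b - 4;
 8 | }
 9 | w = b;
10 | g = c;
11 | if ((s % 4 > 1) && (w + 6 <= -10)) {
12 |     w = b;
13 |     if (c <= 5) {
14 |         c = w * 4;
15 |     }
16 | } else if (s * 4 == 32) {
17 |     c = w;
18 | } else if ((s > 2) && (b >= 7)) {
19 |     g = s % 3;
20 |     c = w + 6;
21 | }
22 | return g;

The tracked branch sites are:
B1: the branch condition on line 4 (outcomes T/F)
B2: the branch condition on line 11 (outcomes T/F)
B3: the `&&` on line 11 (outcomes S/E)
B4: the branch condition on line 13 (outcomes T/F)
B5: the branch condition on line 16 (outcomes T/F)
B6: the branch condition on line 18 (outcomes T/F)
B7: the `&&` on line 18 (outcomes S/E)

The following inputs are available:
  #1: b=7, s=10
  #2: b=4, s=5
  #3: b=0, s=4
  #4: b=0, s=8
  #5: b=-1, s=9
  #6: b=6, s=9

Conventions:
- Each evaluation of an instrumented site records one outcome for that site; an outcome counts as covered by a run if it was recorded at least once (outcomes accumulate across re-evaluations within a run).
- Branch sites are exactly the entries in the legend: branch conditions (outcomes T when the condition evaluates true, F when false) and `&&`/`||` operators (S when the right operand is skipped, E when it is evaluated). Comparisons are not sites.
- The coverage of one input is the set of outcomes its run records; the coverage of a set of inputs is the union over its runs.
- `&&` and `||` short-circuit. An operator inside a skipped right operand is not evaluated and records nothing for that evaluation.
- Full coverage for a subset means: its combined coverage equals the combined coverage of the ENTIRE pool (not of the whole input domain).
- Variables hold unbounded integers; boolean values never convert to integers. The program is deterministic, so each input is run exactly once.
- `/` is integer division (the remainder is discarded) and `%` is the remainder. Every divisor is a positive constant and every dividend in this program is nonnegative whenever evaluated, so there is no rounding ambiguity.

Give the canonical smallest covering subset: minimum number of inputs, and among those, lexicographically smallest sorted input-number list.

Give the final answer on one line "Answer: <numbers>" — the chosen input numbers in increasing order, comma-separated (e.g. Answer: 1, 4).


test 1 (b=7, s=10) hits B1=F, B2=F, B3=E, B5=F, B6=T, B7=E
test 2 (b=4, s=5) hits B1=F, B2=F, B3=S, B5=F, B6=F, B7=E
test 3 (b=0, s=4) hits B1=F, B2=F, B3=S, B5=F, B6=F, B7=E
test 4 (b=0, s=8) hits B1=F, B2=F, B3=S, B5=T
test 5 (b=-1, s=9) hits B1=T, B2=F, B3=S, B5=F, B6=F, B7=E
test 6 (b=6, s=9) hits B1=F, B2=F, B3=S, B5=F, B6=F, B7=E
pool-wide coverage (10 outcomes): B1=T, B1=F, B2=F, B3=S, B3=E, B5=T, B5=F, B6=T, B6=F, B7=E
size 1 is not enough: best union over all size-1 subsets is 6/10
size 2 is not enough: best union over all size-2 subsets is 9/10
the canonical winner is {1, 4, 5}: size 3, full 10-outcome coverage, earliest index list among size-3 covers
Answer: 1, 4, 5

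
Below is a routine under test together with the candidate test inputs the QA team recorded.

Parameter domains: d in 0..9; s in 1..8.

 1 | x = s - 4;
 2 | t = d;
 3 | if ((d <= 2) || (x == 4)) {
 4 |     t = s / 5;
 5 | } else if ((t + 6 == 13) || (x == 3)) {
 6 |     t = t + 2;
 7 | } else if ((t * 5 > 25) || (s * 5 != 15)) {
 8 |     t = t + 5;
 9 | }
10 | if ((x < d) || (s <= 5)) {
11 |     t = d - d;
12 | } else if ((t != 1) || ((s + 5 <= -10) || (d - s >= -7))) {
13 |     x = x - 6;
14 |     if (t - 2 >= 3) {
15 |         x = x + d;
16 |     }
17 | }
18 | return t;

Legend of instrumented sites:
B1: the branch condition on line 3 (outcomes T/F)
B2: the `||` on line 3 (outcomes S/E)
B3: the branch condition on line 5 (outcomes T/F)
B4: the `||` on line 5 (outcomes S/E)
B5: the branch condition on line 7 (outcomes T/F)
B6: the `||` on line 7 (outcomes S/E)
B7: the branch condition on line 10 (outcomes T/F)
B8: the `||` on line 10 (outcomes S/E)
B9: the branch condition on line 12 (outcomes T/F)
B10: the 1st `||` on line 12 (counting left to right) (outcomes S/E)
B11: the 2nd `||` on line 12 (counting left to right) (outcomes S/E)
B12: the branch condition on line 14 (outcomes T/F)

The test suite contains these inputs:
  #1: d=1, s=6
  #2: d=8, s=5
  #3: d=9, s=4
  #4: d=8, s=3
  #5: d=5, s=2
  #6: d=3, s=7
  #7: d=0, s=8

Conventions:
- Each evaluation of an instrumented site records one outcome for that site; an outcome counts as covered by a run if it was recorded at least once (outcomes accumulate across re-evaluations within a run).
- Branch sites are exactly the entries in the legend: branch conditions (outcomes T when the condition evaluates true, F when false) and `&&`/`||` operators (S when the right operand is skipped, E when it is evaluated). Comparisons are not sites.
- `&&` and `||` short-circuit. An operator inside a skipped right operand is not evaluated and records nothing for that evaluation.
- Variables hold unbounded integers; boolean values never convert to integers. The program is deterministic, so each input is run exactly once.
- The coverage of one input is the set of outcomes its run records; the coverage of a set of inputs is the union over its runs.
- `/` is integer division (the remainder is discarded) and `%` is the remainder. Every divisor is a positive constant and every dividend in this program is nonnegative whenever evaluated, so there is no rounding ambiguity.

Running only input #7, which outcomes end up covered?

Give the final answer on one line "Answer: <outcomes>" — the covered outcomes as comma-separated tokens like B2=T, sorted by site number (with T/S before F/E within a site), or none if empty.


Simulating input #7 (d=0, s=8) step by step:
  B2->S, B1->T, B8->E, B7->F, B10->E, B11->E, B9->F
as a set, this run covers: B1=T, B2=S, B7=F, B8=E, B9=F, B10=E, B11=E
Answer: B1=T, B2=S, B7=F, B8=E, B9=F, B10=E, B11=E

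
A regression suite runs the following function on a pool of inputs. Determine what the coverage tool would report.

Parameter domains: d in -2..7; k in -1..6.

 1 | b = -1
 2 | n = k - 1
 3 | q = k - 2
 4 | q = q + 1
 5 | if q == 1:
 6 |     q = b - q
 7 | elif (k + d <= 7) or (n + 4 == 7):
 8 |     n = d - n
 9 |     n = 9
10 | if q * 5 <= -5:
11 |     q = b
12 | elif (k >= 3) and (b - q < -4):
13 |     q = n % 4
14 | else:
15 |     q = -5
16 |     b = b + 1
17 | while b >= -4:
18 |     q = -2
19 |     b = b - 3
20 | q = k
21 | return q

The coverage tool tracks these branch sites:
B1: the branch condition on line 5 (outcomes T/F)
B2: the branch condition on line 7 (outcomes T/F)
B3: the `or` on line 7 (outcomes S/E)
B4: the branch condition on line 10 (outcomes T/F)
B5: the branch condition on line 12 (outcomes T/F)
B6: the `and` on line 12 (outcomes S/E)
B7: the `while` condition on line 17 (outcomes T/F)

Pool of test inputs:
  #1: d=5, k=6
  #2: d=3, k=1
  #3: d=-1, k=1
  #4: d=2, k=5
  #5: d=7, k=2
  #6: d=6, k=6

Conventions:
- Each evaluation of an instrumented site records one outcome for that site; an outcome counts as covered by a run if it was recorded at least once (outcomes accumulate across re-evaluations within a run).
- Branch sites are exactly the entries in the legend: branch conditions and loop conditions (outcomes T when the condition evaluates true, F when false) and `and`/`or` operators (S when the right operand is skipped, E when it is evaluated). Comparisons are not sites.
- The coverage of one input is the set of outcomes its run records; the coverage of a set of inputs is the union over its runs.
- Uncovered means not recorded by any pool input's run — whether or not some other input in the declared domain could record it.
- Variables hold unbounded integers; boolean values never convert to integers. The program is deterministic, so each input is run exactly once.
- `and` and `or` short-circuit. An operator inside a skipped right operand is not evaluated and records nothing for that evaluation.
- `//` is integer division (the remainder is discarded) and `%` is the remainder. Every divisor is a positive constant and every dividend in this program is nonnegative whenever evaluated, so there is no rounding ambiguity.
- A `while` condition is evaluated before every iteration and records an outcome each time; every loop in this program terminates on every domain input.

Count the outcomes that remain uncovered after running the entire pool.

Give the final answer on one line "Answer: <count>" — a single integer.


input #1 (d=5, k=6): events B1->F, B3->E, B2->F, B4->F, B6->E, B5->T, B7->T, B7->T, B7->F; covers B1=F, B2=F, B3=E, B4=F, B5=T, B6=E, B7=T, B7=F
input #2 (d=3, k=1): events B1->F, B3->S, B2->T, B4->F, B6->S, B5->F, B7->T, B7->T, B7->F; covers B1=F, B2=T, B3=S, B4=F, B5=F, B6=S, B7=T, B7=F
input #3 (d=-1, k=1): events B1->F, B3->S, B2->T, B4->F, B6->S, B5->F, B7->T, B7->T, B7->F; covers B1=F, B2=T, B3=S, B4=F, B5=F, B6=S, B7=T, B7=F
input #4 (d=2, k=5): events B1->F, B3->S, B2->T, B4->F, B6->E, B5->T, B7->T, B7->T, B7->F; covers B1=F, B2=T, B3=S, B4=F, B5=T, B6=E, B7=T, B7=F
input #5 (d=7, k=2): events B1->T, B4->T, B7->T, B7->T, B7->F; covers B1=T, B4=T, B7=T, B7=F
input #6 (d=6, k=6): events B1->F, B3->E, B2->F, B4->F, B6->E, B5->T, B7->T, B7->T, B7->F; covers B1=F, B2=F, B3=E, B4=F, B5=T, B6=E, B7=T, B7=F
union over the pool: B1=T, B1=F, B2=T, B2=F, B3=S, B3=E, B4=T, B4=F, B5=T, B5=F, B6=S, B6=E, B7=T, B7=F
uncovered (0 of 14): none
Answer: 0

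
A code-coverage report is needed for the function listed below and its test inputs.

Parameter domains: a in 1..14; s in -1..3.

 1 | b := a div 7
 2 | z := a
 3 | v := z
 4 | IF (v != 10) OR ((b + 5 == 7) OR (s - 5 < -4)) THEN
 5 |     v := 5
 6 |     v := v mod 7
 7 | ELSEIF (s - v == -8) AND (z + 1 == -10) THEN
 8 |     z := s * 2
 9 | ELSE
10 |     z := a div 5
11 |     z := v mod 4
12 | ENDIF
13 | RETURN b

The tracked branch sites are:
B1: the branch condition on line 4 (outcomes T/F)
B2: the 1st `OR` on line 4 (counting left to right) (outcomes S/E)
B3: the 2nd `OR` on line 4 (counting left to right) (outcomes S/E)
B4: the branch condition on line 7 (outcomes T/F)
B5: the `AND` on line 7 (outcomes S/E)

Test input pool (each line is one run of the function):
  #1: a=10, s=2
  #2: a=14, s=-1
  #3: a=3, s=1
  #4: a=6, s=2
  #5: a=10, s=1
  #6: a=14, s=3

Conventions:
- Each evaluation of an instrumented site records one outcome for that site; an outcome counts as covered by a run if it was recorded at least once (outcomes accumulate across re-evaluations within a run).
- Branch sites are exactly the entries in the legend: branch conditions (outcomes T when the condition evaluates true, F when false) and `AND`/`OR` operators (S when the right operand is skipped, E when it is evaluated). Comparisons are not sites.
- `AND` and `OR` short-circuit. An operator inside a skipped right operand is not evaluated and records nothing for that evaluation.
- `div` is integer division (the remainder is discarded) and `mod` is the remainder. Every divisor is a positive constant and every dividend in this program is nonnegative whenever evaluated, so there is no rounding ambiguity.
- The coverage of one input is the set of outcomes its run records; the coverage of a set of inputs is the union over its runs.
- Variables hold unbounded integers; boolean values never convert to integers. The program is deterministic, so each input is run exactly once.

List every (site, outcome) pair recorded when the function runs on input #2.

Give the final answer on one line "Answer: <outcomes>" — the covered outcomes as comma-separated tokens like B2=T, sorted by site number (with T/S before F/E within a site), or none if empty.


Running input #2 (a=14, s=-1), event by event:
  B2->S, B1->T
distinct outcomes covered: B1=T, B2=S
Answer: B1=T, B2=S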